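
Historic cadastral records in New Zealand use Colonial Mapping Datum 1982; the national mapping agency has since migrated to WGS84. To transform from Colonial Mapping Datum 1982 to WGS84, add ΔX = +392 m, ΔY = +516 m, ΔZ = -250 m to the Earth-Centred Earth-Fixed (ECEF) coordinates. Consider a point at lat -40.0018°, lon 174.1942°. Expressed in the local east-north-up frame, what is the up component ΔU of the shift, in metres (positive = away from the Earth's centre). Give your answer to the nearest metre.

At φ = -40.0018°, λ = 174.1942°: sin φ = -0.642812, cos φ = 0.766024, sin λ = 0.101157, cos λ = -0.994870.
ΔU = cos φ cos λ·ΔX + cos φ sin λ·ΔY + sin φ·ΔZ = (0.766024)(-0.994870)(392) + (0.766024)(0.101157)(516) + (-0.642812)(-250) = -98.05 m.

ΔU = -98 m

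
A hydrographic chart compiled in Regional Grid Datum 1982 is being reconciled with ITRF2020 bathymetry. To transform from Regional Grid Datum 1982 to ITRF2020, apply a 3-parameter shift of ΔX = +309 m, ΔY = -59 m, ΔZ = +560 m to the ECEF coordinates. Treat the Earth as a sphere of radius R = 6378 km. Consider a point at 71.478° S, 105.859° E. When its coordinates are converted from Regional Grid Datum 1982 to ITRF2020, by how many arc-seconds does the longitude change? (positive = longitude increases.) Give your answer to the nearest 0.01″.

sin φ = -0.948202, cos φ = 0.317669, sin λ = 0.961937, cos λ = -0.273271.
East component: ΔE = −sin λ·ΔX + cos λ·ΔY = −(0.961937)(309) + (-0.273271)(-59) = -281.12 m.
1° of latitude spans πR/180 = 111317 m; at latitude φ, 1° of longitude spans that × cos φ = 35362.0 m, so Δλ = -281.12 / 35362.0 × 3600 = -28.619″.

Δλ = -28.62″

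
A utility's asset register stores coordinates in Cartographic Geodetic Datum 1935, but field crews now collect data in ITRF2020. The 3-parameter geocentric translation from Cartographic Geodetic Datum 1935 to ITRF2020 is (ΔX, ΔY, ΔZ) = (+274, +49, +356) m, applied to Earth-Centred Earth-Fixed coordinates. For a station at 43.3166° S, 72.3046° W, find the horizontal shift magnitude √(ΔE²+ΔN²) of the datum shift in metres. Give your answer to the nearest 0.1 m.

396.1 m

At φ = -43.3166°, λ = -72.3046°: sin φ = -0.686029, cos φ = 0.727574, sin λ = -0.952686, cos λ = 0.303957.
ΔE = −sin λ·ΔX + cos λ·ΔY = −(-0.952686)·(274) + (0.303957)·(49) = 275.93 m.
ΔN = −sin φ cos λ·ΔX − sin φ sin λ·ΔY + cos φ·ΔZ = −(-0.686029)(0.303957)(274) − (-0.686029)(-0.952686)(49) + (0.727574)(356) = 284.13 m.
Horizontal magnitude = √(ΔE² + ΔN²) = √(275.93² + 284.13²) = 396.06 m.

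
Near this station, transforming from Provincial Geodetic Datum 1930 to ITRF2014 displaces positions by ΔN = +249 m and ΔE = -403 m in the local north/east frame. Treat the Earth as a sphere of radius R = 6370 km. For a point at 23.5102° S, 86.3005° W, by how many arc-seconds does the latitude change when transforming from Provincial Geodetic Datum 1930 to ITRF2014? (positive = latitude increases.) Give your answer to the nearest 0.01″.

On a sphere of radius R, 1 rad of latitude = R, so Δφ = ΔN / R = 249.0 / 6370000 = 3.9089e-05 rad = 8.063″.

Δφ = 8.06″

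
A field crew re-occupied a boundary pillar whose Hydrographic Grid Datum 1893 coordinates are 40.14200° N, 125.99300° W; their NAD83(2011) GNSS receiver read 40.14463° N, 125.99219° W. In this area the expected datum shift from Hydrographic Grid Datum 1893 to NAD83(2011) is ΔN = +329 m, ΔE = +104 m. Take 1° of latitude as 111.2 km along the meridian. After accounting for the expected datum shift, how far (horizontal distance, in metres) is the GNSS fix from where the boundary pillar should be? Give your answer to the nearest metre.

Observed coordinate differences: Δφ = +0.00263°, Δλ = +0.00081°.
Converting to metres (1° lat = 111200 m, cos φ = 0.764449): observed ΔN = 292.5 m, observed ΔE = 68.9 m.
Subtracting the expected shift leaves a residual of 292.5 − (329) = -36.5 m north and 68.9 − (104) = -35.1 m east.
Residual distance = √((-36.5)² + (-35.1)²) = 50.7 m.

51 m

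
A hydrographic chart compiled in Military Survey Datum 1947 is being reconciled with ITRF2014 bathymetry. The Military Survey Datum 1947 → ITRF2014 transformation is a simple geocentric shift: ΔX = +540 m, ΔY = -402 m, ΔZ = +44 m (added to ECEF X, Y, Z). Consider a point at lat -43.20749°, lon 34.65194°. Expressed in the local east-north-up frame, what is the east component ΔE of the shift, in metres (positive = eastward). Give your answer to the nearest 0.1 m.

The local east axis at (φ, λ) is (−sin λ, cos λ, 0), so ΔE = −sin(34.65194°)·540 + cos(34.65194°)·(-402) = -637.73 m.

ΔE = -637.7 m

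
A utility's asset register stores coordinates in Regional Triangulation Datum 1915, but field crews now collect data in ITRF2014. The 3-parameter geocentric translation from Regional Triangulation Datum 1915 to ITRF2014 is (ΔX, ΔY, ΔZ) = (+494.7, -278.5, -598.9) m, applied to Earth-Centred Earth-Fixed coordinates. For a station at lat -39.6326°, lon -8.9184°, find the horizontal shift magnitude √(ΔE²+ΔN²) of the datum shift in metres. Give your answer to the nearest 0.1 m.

At φ = -39.6326°, λ = -8.9184°: sin φ = -0.637862, cos φ = 0.770150, sin λ = -0.155028, cos λ = 0.987910.
ΔE = −sin λ·ΔX + cos λ·ΔY = −(-0.155028)·(494.7) + (0.987910)·(-278.5) = -198.44 m.
ΔN = −sin φ cos λ·ΔX − sin φ sin λ·ΔY + cos φ·ΔZ = −(-0.637862)(0.987910)(494.7) − (-0.637862)(-0.155028)(-278.5) + (0.770150)(-598.9) = -121.97 m.
Horizontal magnitude = √(ΔE² + ΔN²) = √((-198.44)² + (-121.97)²) = 232.93 m.

232.9 m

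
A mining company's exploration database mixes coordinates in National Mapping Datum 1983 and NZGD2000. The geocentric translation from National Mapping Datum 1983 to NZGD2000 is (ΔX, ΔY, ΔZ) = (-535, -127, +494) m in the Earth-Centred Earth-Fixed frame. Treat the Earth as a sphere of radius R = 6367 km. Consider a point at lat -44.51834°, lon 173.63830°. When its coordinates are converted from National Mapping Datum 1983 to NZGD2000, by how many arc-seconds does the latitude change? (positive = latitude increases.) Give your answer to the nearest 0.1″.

Δφ = 23.2″

sin φ = -0.701138, cos φ = 0.713026, sin λ = 0.110805, cos λ = -0.993842.
North component: ΔN = −sin φ cos λ·ΔX − sin φ sin λ·ΔY + cos φ·ΔZ = −(-0.701138)(-0.993842)(-535) − (-0.701138)(0.110805)(-127) + (0.713026)(494) = 715.17 m.
1° of latitude spans πR/180 = 111125 m, so Δφ = 715.17 / 111125 × 3600 = 23.168″.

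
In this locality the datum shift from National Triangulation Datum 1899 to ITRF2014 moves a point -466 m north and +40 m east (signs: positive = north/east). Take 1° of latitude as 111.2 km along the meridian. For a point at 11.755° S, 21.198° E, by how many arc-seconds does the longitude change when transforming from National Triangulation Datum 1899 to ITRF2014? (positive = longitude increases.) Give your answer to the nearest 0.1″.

Δλ = 1.3″

At latitude -11.755°, cos φ = 0.979028.
1° of longitude at this latitude = 111.2 × cos φ = 108.87 km, so Δλ = 40.0 / 108867.9 = 0.0003674° = 1.323″.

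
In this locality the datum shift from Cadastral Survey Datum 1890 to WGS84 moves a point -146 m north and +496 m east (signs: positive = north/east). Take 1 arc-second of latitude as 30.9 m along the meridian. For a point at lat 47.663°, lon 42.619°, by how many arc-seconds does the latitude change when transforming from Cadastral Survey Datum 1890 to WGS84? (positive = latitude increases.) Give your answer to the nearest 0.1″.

Δφ = -4.7″

1″ of latitude = 30.90 m, so Δφ = -146.0 / 30.90 = -4.725″.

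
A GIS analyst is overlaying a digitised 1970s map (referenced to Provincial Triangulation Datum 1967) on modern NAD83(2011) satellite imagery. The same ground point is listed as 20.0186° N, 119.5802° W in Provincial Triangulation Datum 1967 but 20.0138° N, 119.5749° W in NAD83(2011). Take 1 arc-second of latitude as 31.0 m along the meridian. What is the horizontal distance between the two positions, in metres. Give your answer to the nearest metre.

Δφ = 20.0138° − 20.0186° = -0.0048°; Δλ = -119.5749° − -119.5802° = +0.0053°.
1° of latitude = 3600 × 31.00 = 111600 m.
ΔN = Δφ × 111600 = -535.7 m; ΔE = Δλ × 111600 × cos(20.0186°) = +0.0053 × 111600 × 0.939582 = 555.7 m.
Distance = √(ΔE² + ΔN²) = √(555.7² + (-535.7)²) = 771.9 m.

772 m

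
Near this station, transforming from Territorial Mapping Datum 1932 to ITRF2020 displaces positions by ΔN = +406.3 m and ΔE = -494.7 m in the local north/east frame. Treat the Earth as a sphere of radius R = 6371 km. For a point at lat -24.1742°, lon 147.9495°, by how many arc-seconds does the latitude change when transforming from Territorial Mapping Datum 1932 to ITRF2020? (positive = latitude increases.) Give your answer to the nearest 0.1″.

On a sphere of radius R, 1 rad of latitude = R, so Δφ = ΔN / R = 406.3 / 6371000 = 6.3773e-05 rad = 13.154″.

Δφ = 13.2″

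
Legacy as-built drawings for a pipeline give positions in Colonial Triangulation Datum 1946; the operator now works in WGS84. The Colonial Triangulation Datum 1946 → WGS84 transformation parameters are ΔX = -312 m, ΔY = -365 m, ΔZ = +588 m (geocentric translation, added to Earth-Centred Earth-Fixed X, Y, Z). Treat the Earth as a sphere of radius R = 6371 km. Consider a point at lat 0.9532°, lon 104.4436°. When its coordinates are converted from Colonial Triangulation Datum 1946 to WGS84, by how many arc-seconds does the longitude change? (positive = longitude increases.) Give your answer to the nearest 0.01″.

Δλ = 12.73″

sin φ = 0.016636, cos φ = 0.999862, sin λ = 0.968394, cos λ = -0.249427.
East component: ΔE = −sin λ·ΔX + cos λ·ΔY = −(0.968394)(-312) + (-0.249427)(-365) = 393.18 m.
1° of latitude spans πR/180 = 111195 m; at latitude φ, 1° of longitude spans that × cos φ = 111179.5 m, so Δλ = 393.18 / 111179.5 × 3600 = 12.731″.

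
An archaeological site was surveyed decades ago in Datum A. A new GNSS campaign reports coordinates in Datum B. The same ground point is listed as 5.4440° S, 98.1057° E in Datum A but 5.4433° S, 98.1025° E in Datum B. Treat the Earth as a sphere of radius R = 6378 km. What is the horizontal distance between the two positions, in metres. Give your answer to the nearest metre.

363 m

Δφ = -5.4433° − -5.4440° = +0.0007°; Δλ = 98.1025° − 98.1057° = -0.0032°.
1° along a meridian = πR/180 = 111317 m.
ΔN = Δφ × 111317 = 77.9 m; ΔE = Δλ × 111317 × cos(-5.4440°) = -0.0032 × 111317 × 0.995489 = -354.6 m.
Distance = √(ΔE² + ΔN²) = √((-354.6)² + 77.9²) = 363.1 m.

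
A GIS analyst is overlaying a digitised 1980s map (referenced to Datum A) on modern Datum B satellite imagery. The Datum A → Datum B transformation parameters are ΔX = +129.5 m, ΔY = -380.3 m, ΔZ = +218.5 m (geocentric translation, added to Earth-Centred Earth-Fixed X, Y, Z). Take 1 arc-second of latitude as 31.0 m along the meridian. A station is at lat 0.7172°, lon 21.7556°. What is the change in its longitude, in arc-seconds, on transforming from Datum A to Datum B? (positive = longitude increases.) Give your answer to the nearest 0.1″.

sin φ = 0.012517, cos φ = 0.999922, sin λ = 0.370648, cos λ = 0.928773.
East component: ΔE = −sin λ·ΔX + cos λ·ΔY = −(0.370648)(129.5) + (0.928773)(-380.3) = -401.21 m.
1° of latitude spans 3600 × 31.00 = 111600 m; at latitude φ, 1° of longitude spans that × cos φ = 111591.3 m, so Δλ = -401.21 / 111591.3 × 3600 = -12.943″.

Δλ = -12.9″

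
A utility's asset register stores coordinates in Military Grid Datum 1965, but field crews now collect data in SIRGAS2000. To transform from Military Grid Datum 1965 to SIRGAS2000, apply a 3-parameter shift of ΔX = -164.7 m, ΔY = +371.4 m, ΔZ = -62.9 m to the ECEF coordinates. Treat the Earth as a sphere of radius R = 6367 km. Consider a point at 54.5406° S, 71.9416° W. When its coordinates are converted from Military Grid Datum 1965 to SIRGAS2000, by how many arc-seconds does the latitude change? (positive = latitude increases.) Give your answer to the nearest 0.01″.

sin φ = -0.814527, cos φ = 0.580126, sin λ = -0.950741, cos λ = 0.309986.
North component: ΔN = −sin φ cos λ·ΔX − sin φ sin λ·ΔY + cos φ·ΔZ = −(-0.814527)(0.309986)(-164.7) − (-0.814527)(-0.950741)(371.4) + (0.580126)(-62.9) = -365.69 m.
1° of latitude spans πR/180 = 111125 m, so Δφ = -365.69 / 111125 × 3600 = -11.847″.

Δφ = -11.85″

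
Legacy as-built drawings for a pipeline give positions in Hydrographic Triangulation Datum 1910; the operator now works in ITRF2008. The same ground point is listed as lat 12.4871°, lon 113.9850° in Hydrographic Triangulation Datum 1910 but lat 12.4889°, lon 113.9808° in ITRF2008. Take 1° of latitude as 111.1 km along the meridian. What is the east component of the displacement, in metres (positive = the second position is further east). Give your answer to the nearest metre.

Δφ = 12.4889° − 12.4871° = +0.0018°; Δλ = 113.9808° − 113.9850° = -0.0042°.
ΔN = Δφ × 111100 = 200.0 m; ΔE = Δλ × 111100 × cos(12.4871°) = -0.0042 × 111100 × 0.976345 = -455.6 m.

ΔE = -456 m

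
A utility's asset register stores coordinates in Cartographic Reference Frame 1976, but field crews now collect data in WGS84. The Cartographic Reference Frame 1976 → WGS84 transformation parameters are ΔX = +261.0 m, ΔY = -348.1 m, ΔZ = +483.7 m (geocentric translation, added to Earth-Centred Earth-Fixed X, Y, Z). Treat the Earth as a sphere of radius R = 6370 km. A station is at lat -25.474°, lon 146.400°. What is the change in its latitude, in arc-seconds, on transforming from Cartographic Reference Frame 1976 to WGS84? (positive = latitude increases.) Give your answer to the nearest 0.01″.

Δφ = 8.43″

sin φ = -0.430101, cos φ = 0.902781, sin λ = 0.553392, cos λ = -0.832921.
North component: ΔN = −sin φ cos λ·ΔX − sin φ sin λ·ΔY + cos φ·ΔZ = −(-0.430101)(-0.832921)(261.0) − (-0.430101)(0.553392)(-348.1) + (0.902781)(483.7) = 260.32 m.
1° of latitude spans πR/180 = 111177 m, so Δφ = 260.32 / 111177 × 3600 = 8.429″.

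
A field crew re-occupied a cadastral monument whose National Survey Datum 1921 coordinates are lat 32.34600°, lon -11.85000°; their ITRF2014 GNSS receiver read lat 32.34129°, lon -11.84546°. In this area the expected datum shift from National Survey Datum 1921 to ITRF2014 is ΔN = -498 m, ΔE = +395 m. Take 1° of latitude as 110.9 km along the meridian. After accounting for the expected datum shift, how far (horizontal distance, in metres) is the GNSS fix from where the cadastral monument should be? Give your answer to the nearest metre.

39 m

Observed coordinate differences: Δφ = -0.00471°, Δλ = +0.00454°.
Converting to metres (1° lat = 110900 m, cos φ = 0.844833): observed ΔN = -522.3 m, observed ΔE = 425.4 m.
Subtracting the expected shift leaves a residual of -522.3 − (-498) = -24.3 m north and 425.4 − (395) = 30.4 m east.
Residual distance = √((-24.3)² + 30.4²) = 38.9 m.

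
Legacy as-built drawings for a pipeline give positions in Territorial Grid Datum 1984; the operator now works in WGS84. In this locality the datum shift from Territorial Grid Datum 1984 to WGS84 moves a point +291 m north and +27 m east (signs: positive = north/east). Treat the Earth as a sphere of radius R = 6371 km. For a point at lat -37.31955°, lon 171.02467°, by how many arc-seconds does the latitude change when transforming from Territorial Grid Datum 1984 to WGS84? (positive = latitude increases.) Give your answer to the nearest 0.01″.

Δφ = 9.42″

On a sphere of radius R, 1 rad of latitude = R, so Δφ = ΔN / R = 291.0 / 6371000 = 4.5676e-05 rad = 9.421″.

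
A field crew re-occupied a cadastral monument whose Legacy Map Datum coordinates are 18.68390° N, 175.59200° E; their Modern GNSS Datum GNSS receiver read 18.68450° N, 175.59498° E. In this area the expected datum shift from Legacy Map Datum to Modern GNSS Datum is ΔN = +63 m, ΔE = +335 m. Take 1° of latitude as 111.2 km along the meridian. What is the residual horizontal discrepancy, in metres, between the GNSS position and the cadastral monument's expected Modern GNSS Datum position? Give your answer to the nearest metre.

21 m

Observed coordinate differences: Δφ = +0.00060°, Δλ = +0.00298°.
Converting to metres (1° lat = 111200 m, cos φ = 0.947300): observed ΔN = 66.7 m, observed ΔE = 313.9 m.
Subtracting the expected shift leaves a residual of 66.7 − (63) = 3.7 m north and 313.9 − (335) = -21.1 m east.
Residual distance = √(3.7² + (-21.1)²) = 21.4 m.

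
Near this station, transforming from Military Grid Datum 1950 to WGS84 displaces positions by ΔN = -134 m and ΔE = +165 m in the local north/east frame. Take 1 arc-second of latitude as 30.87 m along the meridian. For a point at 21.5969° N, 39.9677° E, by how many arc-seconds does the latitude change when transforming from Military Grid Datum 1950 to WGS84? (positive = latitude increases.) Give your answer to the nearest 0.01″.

Δφ = -4.34″

1″ of latitude = 30.87 m, so Δφ = -134.0 / 30.87 = -4.341″.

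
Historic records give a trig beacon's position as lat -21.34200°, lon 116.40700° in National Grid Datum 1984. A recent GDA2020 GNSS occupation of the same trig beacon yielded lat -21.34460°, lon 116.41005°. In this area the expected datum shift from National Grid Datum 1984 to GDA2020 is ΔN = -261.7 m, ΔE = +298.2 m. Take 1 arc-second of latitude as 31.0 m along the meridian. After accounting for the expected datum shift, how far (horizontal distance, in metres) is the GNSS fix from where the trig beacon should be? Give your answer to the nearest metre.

Observed coordinate differences: Δφ = -0.00260°, Δλ = +0.00305°.
Converting to metres (1° lat = 111600 m, cos φ = 0.931425): observed ΔN = -290.2 m, observed ΔE = 317.0 m.
Subtracting the expected shift leaves a residual of -290.2 − (-261.7) = -28.5 m north and 317.0 − (298.2) = 18.8 m east.
Residual distance = √((-28.5)² + 18.8²) = 34.1 m.

34 m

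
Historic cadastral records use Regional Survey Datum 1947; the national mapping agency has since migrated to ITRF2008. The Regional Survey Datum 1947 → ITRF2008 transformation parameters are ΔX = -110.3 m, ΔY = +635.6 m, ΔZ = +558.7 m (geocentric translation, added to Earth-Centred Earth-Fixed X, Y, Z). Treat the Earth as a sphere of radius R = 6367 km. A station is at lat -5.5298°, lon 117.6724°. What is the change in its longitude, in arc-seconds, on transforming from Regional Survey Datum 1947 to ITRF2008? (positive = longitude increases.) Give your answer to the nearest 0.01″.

sin φ = -0.096363, cos φ = 0.995346, sin λ = 0.885617, cos λ = -0.464415.
East component: ΔE = −sin λ·ΔX + cos λ·ΔY = −(0.885617)(-110.3) + (-0.464415)(635.6) = -197.50 m.
1° of latitude spans πR/180 = 111125 m; at latitude φ, 1° of longitude spans that × cos φ = 110608.0 m, so Δλ = -197.50 / 110608.0 × 3600 = -6.428″.

Δλ = -6.43″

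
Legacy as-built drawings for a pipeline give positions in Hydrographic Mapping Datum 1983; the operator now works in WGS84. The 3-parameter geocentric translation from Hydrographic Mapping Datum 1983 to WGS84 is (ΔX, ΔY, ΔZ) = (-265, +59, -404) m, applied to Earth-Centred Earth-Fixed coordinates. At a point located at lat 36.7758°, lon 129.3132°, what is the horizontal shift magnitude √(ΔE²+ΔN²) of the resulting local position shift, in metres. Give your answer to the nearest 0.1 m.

481.6 m

At φ = 36.7758°, λ = 129.3132°: sin φ = 0.598685, cos φ = 0.800984, sin λ = 0.773694, cos λ = -0.633559.
ΔE = −sin λ·ΔX + cos λ·ΔY = −(0.773694)·(-265) + (-0.633559)·(59) = 167.65 m.
ΔN = −sin φ cos λ·ΔX − sin φ sin λ·ΔY + cos φ·ΔZ = −(0.598685)(-0.633559)(-265) − (0.598685)(0.773694)(59) + (0.800984)(-404) = -451.44 m.
Horizontal magnitude = √(ΔE² + ΔN²) = √(167.65² + (-451.44)²) = 481.57 m.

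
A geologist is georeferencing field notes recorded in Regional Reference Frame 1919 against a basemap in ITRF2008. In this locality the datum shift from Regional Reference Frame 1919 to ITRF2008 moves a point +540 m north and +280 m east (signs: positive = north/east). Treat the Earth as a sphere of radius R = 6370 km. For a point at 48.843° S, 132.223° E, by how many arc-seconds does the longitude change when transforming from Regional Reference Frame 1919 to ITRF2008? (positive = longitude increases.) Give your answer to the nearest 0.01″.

At latitude -48.843°, cos φ = 0.658125.
One radian of longitude at latitude φ spans R cos φ, so Δλ = ΔE / (R cos φ) = 280.0 / (6370000 × 0.658125) = 6.6790e-05 rad = 13.776″.

Δλ = 13.78″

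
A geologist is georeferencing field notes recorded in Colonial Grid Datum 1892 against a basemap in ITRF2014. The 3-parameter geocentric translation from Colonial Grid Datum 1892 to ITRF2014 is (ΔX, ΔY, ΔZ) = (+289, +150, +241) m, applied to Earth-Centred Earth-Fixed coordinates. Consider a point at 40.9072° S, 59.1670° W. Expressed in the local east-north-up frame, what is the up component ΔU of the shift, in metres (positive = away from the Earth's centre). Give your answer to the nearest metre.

ΔU = -143 m

At φ = -40.9072°, λ = -59.1670°: sin φ = -0.654836, cos φ = 0.755771, sin λ = -0.858665, cos λ = 0.512538.
ΔU = cos φ cos λ·ΔX + cos φ sin λ·ΔY + sin φ·ΔZ = (0.755771)(0.512538)(289) + (0.755771)(-0.858665)(150) + (-0.654836)(241) = -143.21 m.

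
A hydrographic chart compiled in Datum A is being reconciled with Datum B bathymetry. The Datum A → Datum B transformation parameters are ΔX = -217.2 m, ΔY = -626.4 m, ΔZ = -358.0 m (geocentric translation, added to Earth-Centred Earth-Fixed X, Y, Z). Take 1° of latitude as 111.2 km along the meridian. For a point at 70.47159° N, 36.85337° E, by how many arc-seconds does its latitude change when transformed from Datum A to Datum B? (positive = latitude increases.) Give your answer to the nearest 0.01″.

sin φ = 0.942476, cos φ = 0.334274, sin λ = 0.599769, cos λ = 0.800173.
North component: ΔN = −sin φ cos λ·ΔX − sin φ sin λ·ΔY + cos φ·ΔZ = −(0.942476)(0.800173)(-217.2) − (0.942476)(0.599769)(-626.4) + (0.334274)(-358.0) = 398.21 m.
1° of latitude spans 111200 m, so Δφ = 398.21 / 111200 × 3600 = 12.892″.

Δφ = 12.89″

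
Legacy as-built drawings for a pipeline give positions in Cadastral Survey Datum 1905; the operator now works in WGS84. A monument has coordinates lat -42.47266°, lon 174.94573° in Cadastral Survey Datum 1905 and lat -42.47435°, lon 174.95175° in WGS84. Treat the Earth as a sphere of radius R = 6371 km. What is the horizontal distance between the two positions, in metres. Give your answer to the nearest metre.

528 m

Δφ = -42.47435° − -42.47266° = -0.00169°; Δλ = 174.95175° − 174.94573° = +0.00602°.
1° along a meridian = πR/180 = 111195 m.
ΔN = Δφ × 111195 = -187.9 m; ΔE = Δλ × 111195 × cos(-42.47266°) = +0.00602 × 111195 × 0.737600 = 493.7 m.
Distance = √(ΔE² + ΔN²) = √(493.7² + (-187.9)²) = 528.3 m.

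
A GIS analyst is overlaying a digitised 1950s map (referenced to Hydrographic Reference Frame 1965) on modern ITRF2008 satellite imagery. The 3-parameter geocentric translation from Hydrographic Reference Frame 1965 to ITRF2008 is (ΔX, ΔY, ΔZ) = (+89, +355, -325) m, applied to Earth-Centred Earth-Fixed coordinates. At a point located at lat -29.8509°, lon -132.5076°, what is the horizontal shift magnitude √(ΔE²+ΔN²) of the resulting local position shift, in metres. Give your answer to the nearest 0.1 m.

At φ = -29.8509°, λ = -132.5076°: sin φ = -0.497745, cos φ = 0.867324, sin λ = -0.737188, cos λ = -0.675688.
ΔE = −sin λ·ΔX + cos λ·ΔY = −(-0.737188)·(89) + (-0.675688)·(355) = -174.26 m.
ΔN = −sin φ cos λ·ΔX − sin φ sin λ·ΔY + cos φ·ΔZ = −(-0.497745)(-0.675688)(89) − (-0.497745)(-0.737188)(355) + (0.867324)(-325) = -442.07 m.
Horizontal magnitude = √(ΔE² + ΔN²) = √((-174.26)² + (-442.07)²) = 475.18 m.

475.2 m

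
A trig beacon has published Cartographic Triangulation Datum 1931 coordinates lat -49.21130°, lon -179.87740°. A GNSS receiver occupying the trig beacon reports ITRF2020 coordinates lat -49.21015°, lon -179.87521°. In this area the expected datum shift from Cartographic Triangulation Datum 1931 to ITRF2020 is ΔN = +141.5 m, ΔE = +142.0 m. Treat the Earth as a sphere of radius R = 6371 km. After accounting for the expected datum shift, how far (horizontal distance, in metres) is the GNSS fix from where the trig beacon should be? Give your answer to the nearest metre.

22 m

Observed coordinate differences: Δφ = +0.00115°, Δλ = +0.00219°.
Converting to metres (1° lat = 111195 m, cos φ = 0.653271): observed ΔN = 127.9 m, observed ΔE = 159.1 m.
Subtracting the expected shift leaves a residual of 127.9 − (141.5) = -13.6 m north and 159.1 − (142.0) = 17.1 m east.
Residual distance = √((-13.6)² + 17.1²) = 21.9 m.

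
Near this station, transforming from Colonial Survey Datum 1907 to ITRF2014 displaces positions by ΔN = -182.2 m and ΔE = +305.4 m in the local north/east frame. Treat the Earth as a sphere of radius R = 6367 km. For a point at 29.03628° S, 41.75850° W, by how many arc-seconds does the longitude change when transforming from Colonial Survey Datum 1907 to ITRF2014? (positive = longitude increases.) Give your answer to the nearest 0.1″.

Δλ = 11.3″

At latitude -29.03628°, cos φ = 0.874313.
One radian of longitude at latitude φ spans R cos φ, so Δλ = ΔE / (R cos φ) = 305.4 / (6367000 × 0.874313) = 5.4861e-05 rad = 11.316″.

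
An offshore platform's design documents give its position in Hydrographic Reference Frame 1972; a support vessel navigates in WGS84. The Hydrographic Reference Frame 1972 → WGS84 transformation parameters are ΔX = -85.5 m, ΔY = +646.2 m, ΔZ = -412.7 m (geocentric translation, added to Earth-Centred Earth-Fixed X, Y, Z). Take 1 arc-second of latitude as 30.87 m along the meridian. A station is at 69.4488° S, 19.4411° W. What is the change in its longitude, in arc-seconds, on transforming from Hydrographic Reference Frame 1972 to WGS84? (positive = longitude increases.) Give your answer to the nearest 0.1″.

sin φ = -0.936359, cos φ = 0.351044, sin λ = -0.332838, cos λ = 0.942984.
East component: ΔE = −sin λ·ΔX + cos λ·ΔY = −(-0.332838)(-85.5) + (0.942984)(646.2) = 580.90 m.
1° of latitude spans 3600 × 30.87 = 111132 m; at latitude φ, 1° of longitude spans that × cos φ = 39012.3 m, so Δλ = 580.90 / 39012.3 × 3600 = 53.605″.

Δλ = 53.6″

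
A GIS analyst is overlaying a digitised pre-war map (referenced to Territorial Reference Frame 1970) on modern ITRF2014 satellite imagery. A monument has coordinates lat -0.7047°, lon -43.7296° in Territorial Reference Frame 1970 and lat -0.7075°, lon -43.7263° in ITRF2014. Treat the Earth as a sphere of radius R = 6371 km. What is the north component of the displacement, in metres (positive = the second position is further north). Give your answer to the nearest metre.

Δφ = -0.7075° − -0.7047° = -0.0028°; Δλ = -43.7263° − -43.7296° = +0.0033°.
1° along a meridian = πR/180 = 111195 m.
ΔN = Δφ × 111195 = -311.3 m; ΔE = Δλ × 111195 × cos(-0.7047°) = +0.0033 × 111195 × 0.999924 = 366.9 m.

ΔN = -311 m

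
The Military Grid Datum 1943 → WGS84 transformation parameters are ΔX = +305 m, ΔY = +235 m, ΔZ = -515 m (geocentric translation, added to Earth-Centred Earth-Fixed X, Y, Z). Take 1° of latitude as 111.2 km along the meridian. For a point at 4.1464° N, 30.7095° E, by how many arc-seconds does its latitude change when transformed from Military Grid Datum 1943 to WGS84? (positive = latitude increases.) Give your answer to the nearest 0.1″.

sin φ = 0.072305, cos φ = 0.997383, sin λ = 0.510685, cos λ = 0.859768.
North component: ΔN = −sin φ cos λ·ΔX − sin φ sin λ·ΔY + cos φ·ΔZ = −(0.072305)(0.859768)(305) − (0.072305)(0.510685)(235) + (0.997383)(-515) = -541.29 m.
1° of latitude spans 111200 m, so Δφ = -541.29 / 111200 × 3600 = -17.524″.

Δφ = -17.5″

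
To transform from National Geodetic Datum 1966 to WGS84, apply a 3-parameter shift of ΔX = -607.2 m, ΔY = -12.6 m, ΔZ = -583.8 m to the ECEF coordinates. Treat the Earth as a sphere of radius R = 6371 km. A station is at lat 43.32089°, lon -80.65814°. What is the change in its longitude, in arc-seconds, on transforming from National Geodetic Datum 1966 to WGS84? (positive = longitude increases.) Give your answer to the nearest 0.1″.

sin φ = 0.686084, cos φ = 0.727523, sin λ = -0.986737, cos λ = 0.162325.
East component: ΔE = −sin λ·ΔX + cos λ·ΔY = −(-0.986737)(-607.2) + (0.162325)(-12.6) = -601.19 m.
1° of latitude spans πR/180 = 111195 m; at latitude φ, 1° of longitude spans that × cos φ = 80896.8 m, so Δλ = -601.19 / 80896.8 × 3600 = -26.754″.

Δλ = -26.8″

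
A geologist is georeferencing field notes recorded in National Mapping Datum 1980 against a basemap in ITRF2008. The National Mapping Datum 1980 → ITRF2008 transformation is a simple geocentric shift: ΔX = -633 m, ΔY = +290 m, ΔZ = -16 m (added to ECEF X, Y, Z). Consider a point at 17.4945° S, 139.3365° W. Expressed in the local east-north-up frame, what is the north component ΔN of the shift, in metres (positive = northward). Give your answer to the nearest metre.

ΔN = 72 m

At φ = -17.4945°, λ = -139.3365°: sin φ = -0.300614, cos φ = 0.953746, sin λ = -0.651615, cos λ = -0.758550.
ΔN = −sin φ cos λ·ΔX − sin φ sin λ·ΔY + cos φ·ΔZ = −(-0.300614)(-0.758550)(-633) − (-0.300614)(-0.651615)(290) + (0.953746)(-16) = 72.28 m.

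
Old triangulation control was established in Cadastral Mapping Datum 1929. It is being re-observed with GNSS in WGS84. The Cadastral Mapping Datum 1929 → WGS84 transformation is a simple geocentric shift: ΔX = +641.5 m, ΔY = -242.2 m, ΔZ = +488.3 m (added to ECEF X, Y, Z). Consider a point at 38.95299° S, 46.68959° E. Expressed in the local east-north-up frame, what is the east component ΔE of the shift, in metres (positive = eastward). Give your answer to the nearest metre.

The local east axis at (φ, λ) is (−sin λ, cos λ, 0), so ΔE = −sin(46.68959°)·641.5 + cos(46.68959°)·(-242.2) = -632.92 m.

ΔE = -633 m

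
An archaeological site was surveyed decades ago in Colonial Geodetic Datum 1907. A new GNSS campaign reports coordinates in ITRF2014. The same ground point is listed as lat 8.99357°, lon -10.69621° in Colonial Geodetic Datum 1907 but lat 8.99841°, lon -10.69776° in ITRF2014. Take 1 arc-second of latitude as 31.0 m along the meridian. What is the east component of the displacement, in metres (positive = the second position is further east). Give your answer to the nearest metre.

Δφ = 8.99841° − 8.99357° = +0.00484°; Δλ = -10.69776° − -10.69621° = -0.00155°.
1° of latitude = 3600 × 31.00 = 111600 m.
ΔN = Δφ × 111600 = 540.1 m; ΔE = Δλ × 111600 × cos(8.99357°) = -0.00155 × 111600 × 0.987706 = -170.9 m.

ΔE = -171 m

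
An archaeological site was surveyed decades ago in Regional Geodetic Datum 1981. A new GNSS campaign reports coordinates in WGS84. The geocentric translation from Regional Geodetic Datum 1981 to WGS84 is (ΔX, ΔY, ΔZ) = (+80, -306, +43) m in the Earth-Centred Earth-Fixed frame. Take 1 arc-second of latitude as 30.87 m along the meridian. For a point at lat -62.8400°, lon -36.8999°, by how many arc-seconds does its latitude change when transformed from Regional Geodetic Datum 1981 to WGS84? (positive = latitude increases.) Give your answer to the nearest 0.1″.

Δφ = 7.8″

sin φ = -0.889735, cos φ = 0.456477, sin λ = -0.600419, cos λ = 0.799686.
North component: ΔN = −sin φ cos λ·ΔX − sin φ sin λ·ΔY + cos φ·ΔZ = −(-0.889735)(0.799686)(80) − (-0.889735)(-0.600419)(-306) + (0.456477)(43) = 240.02 m.
1° of latitude spans 3600 × 30.87 = 111132 m, so Δφ = 240.02 / 111132 × 3600 = 7.775″.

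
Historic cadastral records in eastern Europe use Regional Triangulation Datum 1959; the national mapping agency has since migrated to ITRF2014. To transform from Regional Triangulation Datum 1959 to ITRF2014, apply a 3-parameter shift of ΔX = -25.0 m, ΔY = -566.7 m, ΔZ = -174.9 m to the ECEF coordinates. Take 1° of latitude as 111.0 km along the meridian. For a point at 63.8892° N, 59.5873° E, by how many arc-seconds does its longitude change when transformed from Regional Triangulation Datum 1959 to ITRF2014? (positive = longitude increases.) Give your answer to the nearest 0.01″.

sin φ = 0.897945, cos φ = 0.440108, sin λ = 0.862401, cos λ = 0.506225.
East component: ΔE = −sin λ·ΔX + cos λ·ΔY = −(0.862401)(-25.0) + (0.506225)(-566.7) = -265.32 m.
1° of latitude spans 111000 m; at latitude φ, 1° of longitude spans that × cos φ = 48852.0 m, so Δλ = -265.32 / 48852.0 × 3600 = -19.552″.

Δλ = -19.55″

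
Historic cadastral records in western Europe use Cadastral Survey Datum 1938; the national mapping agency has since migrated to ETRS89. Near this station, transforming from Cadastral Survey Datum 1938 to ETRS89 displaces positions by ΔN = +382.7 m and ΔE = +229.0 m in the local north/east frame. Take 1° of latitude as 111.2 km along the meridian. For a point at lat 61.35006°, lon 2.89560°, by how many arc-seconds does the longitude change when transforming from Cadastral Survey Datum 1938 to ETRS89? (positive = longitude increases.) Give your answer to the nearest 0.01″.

At latitude 61.35006°, cos φ = 0.479457.
1° of longitude at this latitude = 111.2 × cos φ = 53.32 km, so Δλ = 229.0 / 53315.6 = 0.0042952° = 15.463″.

Δλ = 15.46″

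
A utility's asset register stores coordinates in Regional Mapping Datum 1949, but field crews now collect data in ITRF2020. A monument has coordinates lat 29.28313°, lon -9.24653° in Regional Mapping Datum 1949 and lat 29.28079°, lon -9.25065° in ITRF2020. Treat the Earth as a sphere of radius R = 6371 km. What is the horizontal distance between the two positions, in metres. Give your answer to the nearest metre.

Δφ = 29.28079° − 29.28313° = -0.00234°; Δλ = -9.25065° − -9.24653° = -0.00412°.
1° along a meridian = πR/180 = 111195 m.
ΔN = Δφ × 111195 = -260.2 m; ΔE = Δλ × 111195 × cos(29.28313°) = -0.00412 × 111195 × 0.872213 = -399.6 m.
Distance = √(ΔE² + ΔN²) = √((-399.6)² + (-260.2)²) = 476.8 m.

477 m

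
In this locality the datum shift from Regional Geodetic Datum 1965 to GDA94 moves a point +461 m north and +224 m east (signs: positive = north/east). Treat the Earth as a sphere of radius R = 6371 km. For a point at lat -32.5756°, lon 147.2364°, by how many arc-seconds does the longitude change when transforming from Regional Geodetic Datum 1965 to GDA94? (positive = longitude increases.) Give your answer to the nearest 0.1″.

At latitude -32.5756°, cos φ = 0.842682.
One radian of longitude at latitude φ spans R cos φ, so Δλ = ΔE / (R cos φ) = 224.0 / (6371000 × 0.842682) = 4.1723e-05 rad = 8.606″.

Δλ = 8.6″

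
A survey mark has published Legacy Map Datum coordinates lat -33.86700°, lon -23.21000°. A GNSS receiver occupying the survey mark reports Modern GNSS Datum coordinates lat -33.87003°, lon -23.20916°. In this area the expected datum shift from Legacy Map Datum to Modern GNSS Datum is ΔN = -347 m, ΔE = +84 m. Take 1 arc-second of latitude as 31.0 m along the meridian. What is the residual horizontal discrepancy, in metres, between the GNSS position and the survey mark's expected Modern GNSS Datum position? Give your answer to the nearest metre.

11 m

Observed coordinate differences: Δφ = -0.00303°, Δλ = +0.00084°.
Converting to metres (1° lat = 111600 m, cos φ = 0.830333): observed ΔN = -338.1 m, observed ΔE = 77.8 m.
Subtracting the expected shift leaves a residual of -338.1 − (-347) = 8.9 m north and 77.8 − (84) = -6.2 m east.
Residual distance = √(8.9² + (-6.2)²) = 10.8 m.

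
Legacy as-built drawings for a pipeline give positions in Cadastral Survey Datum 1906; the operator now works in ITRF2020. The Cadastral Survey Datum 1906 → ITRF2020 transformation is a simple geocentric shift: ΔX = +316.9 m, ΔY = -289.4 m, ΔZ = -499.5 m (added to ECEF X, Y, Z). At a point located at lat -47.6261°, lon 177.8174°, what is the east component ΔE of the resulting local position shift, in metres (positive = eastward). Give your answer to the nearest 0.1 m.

At φ = -47.6261°, λ = 177.8174°: sin φ = -0.738762, cos φ = 0.673966, sin λ = 0.038084, cos λ = -0.999275.
ΔE = −sin λ·ΔX + cos λ·ΔY = −(0.038084)·(316.9) + (-0.999275)·(-289.4) = 277.12 m.

ΔE = 277.1 m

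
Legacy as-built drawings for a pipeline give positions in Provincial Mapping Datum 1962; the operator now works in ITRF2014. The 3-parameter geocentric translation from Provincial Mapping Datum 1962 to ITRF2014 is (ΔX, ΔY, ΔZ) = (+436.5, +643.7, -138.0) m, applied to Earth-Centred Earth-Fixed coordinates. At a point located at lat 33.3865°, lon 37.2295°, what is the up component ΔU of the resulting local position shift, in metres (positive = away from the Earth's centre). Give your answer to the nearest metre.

ΔU = 539 m

The local up (radial) axis is (cos φ cos λ, cos φ sin λ, sin φ), giving ΔU = 290.196 + 325.177 − 75.939 = 539.43 m.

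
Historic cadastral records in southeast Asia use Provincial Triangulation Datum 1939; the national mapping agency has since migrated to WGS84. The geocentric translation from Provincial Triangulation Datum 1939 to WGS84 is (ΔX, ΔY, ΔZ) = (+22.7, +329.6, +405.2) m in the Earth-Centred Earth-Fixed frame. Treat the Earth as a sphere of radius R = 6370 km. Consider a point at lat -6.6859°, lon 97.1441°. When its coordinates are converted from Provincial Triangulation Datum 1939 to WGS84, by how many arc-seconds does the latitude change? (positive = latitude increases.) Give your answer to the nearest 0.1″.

sin φ = -0.116426, cos φ = 0.993199, sin λ = 0.992237, cos λ = -0.124365.
North component: ΔN = −sin φ cos λ·ΔX − sin φ sin λ·ΔY + cos φ·ΔZ = −(-0.116426)(-0.124365)(22.7) − (-0.116426)(0.992237)(329.6) + (0.993199)(405.2) = 440.19 m.
1° of latitude spans πR/180 = 111177 m, so Δφ = 440.19 / 111177 × 3600 = 14.254″.

Δφ = 14.3″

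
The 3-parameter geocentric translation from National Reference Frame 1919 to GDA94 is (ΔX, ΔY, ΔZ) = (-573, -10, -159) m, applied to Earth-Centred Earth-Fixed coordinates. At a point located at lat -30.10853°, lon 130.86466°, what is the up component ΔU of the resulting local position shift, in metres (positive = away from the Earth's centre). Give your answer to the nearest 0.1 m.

ΔU = 397.5 m

At φ = -30.10853°, λ = 130.86466°: sin φ = -0.501640, cos φ = 0.865077, sin λ = 0.756257, cos λ = -0.654274.
ΔU = cos φ cos λ·ΔX + cos φ sin λ·ΔY + sin φ·ΔZ = (0.865077)(-0.654274)(-573) + (0.865077)(0.756257)(-10) + (-0.501640)(-159) = 397.54 m.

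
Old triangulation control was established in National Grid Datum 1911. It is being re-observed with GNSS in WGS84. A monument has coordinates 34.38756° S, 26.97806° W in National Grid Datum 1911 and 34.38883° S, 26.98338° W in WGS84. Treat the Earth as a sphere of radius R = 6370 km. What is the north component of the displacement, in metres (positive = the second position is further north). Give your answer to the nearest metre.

ΔN = -141 m

Δφ = -34.38883° − -34.38756° = -0.00127°; Δλ = -26.98338° − -26.97806° = -0.00532°.
1° along a meridian = πR/180 = 111177 m.
ΔN = Δφ × 111177 = -141.2 m; ΔE = Δλ × 111177 × cos(-34.38756°) = -0.00532 × 111177 × 0.825236 = -488.1 m.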